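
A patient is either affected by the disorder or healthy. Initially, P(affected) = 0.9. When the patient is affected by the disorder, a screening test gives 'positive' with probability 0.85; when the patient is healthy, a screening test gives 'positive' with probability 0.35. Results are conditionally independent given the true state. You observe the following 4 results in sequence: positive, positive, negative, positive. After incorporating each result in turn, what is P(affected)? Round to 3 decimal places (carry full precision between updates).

After 'positive': P(affected) = 0.85·0.9000 / (0.85·0.9000 + 0.35·0.1000) ≈ 0.9563
After 'positive': P(affected) = 0.85·0.9563 / (0.85·0.9563 + 0.35·0.0437) ≈ 0.9815
After 'negative': P(affected) = 0.15·0.9815 / (0.15·0.9815 + 0.65·0.0185) ≈ 0.9245
After 'positive': P(affected) = 0.85·0.9245 / (0.85·0.9245 + 0.35·0.0755) ≈ 0.9675

0.967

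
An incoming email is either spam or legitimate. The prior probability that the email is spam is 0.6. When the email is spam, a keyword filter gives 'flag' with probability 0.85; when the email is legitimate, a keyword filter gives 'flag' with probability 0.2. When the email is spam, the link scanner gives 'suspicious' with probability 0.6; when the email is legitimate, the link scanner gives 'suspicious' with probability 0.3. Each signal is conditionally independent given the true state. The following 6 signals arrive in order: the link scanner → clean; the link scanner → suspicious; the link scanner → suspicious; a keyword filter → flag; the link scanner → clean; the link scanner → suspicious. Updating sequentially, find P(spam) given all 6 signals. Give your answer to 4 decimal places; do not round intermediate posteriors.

After the link scanner='clean': P(spam) = 0.4·0.6000 / (0.4·0.6000 + 0.7·0.4000) ≈ 0.4615
After the link scanner='suspicious': P(spam) = 0.6·0.4615 / (0.6·0.4615 + 0.3·0.5385) ≈ 0.6316
After the link scanner='suspicious': P(spam) = 0.6·0.6316 / (0.6·0.6316 + 0.3·0.3684) ≈ 0.7742
After a keyword filter='flag': P(spam) = 0.85·0.7742 / (0.85·0.7742 + 0.2·0.2258) ≈ 0.9358
After the link scanner='clean': P(spam) = 0.4·0.9358 / (0.4·0.9358 + 0.7·0.0642) ≈ 0.8928
After the link scanner='suspicious': P(spam) = 0.6·0.8928 / (0.6·0.8928 + 0.3·0.1072) ≈ 0.9434

0.9434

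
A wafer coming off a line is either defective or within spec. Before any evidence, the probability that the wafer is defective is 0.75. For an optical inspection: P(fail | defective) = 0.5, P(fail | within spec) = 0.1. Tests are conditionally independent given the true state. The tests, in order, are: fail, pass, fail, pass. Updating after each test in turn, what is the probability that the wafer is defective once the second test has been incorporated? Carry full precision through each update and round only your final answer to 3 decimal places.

After 'fail': P(defective) = 0.5·0.7500 / (0.5·0.7500 + 0.1·0.2500) ≈ 0.9375
After 'pass': P(defective) = 0.5·0.9375 / (0.5·0.9375 + 0.9·0.0625) ≈ 0.8929

0.893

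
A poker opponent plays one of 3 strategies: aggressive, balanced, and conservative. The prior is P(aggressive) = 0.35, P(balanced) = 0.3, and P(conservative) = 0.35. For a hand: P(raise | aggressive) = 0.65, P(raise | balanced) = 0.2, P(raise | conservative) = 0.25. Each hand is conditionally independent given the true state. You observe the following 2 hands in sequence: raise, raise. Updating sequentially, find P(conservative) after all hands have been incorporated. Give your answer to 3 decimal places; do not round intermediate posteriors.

After 'raise': normaliser = 0.65·0.3500 + 0.2·0.3000 + 0.25·0.3500; P(aggressive) ≈ 0.6067, P(balanced) ≈ 0.1600, P(conservative) ≈ 0.2333
After 'raise': normaliser = 0.65·0.6067 + 0.2·0.1600 + 0.25·0.2333; P(aggressive) ≈ 0.8136, P(balanced) ≈ 0.0660, P(conservative) ≈ 0.1204

0.120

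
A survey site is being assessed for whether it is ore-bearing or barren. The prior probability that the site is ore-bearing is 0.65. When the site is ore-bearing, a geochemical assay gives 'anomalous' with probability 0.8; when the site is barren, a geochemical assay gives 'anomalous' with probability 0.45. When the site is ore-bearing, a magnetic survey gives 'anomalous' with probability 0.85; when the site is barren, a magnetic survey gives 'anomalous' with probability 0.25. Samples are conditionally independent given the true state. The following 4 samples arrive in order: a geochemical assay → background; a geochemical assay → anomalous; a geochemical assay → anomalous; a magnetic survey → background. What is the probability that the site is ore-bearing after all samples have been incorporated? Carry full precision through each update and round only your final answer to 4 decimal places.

After a geochemical assay='background': P(ore) = 0.2·0.6500 / (0.2·0.6500 + 0.55·0.3500) ≈ 0.4031
After a geochemical assay='anomalous': P(ore) = 0.8·0.4031 / (0.8·0.4031 + 0.45·0.5969) ≈ 0.5456
After a geochemical assay='anomalous': P(ore) = 0.8·0.5456 / (0.8·0.5456 + 0.45·0.4544) ≈ 0.6810
After a magnetic survey='background': P(ore) = 0.15·0.6810 / (0.15·0.6810 + 0.75·0.3190) ≈ 0.2992

0.2992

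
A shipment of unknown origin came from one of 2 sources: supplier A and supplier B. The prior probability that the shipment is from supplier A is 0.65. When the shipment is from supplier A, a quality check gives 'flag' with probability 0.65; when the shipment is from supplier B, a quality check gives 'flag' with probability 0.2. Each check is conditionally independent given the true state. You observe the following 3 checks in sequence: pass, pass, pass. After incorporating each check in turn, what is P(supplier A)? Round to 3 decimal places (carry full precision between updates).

0.135

Apply Bayes' rule sequentially, carrying P(supplier A) forward.
After 'pass': P(supplier A) = 0.35·0.6500 / (0.35·0.6500 + 0.8·0.3500) ≈ 0.4483
After 'pass': P(supplier A) = 0.35·0.4483 / (0.35·0.4483 + 0.8·0.5517) ≈ 0.2622
After 'pass': P(supplier A) = 0.35·0.2622 / (0.35·0.2622 + 0.8·0.7378) ≈ 0.1346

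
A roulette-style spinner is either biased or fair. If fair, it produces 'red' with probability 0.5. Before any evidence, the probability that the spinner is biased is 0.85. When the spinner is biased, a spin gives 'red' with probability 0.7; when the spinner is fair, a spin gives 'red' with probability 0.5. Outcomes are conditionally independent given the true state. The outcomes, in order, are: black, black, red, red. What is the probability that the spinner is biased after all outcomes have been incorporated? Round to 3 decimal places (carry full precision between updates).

0.800

After 'black': P(biased) = 0.3·0.8500 / (0.3·0.8500 + 0.5·0.1500) ≈ 0.7727
After 'black': P(biased) = 0.3·0.7727 / (0.3·0.7727 + 0.5·0.2273) ≈ 0.6711
After 'red': P(biased) = 0.7·0.6711 / (0.7·0.6711 + 0.5·0.3289) ≈ 0.7407
After 'red': P(biased) = 0.7·0.7407 / (0.7·0.7407 + 0.5·0.2593) ≈ 0.7999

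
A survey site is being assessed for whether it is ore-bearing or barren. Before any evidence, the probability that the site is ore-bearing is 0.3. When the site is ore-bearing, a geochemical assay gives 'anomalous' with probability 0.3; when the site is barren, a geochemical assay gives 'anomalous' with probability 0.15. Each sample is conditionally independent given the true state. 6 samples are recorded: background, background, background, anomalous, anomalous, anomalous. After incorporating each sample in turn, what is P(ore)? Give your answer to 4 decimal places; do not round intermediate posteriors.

0.6569

Each posterior becomes the prior for the next update.
After 'background': P(ore) = 0.7·0.3000 / (0.7·0.3000 + 0.85·0.7000) ≈ 0.2609
After 'background': P(ore) = 0.7·0.2609 / (0.7·0.2609 + 0.85·0.7391) ≈ 0.2252
After 'background': P(ore) = 0.7·0.2252 / (0.7·0.2252 + 0.85·0.7748) ≈ 0.1931
After 'anomalous': P(ore) = 0.3·0.1931 / (0.3·0.1931 + 0.15·0.8069) ≈ 0.3237
After 'anomalous': P(ore) = 0.3·0.3237 / (0.3·0.3237 + 0.15·0.6763) ≈ 0.4891
After 'anomalous': P(ore) = 0.3·0.4891 / (0.3·0.4891 + 0.15·0.5109) ≈ 0.6569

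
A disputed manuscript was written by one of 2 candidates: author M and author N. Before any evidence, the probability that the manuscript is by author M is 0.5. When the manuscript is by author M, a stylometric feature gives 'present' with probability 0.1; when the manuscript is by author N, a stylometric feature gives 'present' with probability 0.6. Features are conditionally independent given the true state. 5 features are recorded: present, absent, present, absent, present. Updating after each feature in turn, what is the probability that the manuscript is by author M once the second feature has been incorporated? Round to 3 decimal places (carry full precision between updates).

After 'present': P(author M) = 0.1·0.5000 / (0.1·0.5000 + 0.6·0.5000) ≈ 0.1429
After 'absent': P(author M) = 0.9·0.1429 / (0.9·0.1429 + 0.4·0.8571) ≈ 0.2727

0.273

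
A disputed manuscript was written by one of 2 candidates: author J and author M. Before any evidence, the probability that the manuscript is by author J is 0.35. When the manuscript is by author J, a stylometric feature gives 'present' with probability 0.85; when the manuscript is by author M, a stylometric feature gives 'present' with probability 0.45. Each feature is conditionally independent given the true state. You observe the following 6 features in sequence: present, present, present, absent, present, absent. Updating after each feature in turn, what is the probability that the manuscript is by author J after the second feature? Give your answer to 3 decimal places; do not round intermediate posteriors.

After 'present': P(author J) = 0.85·0.3500 / (0.85·0.3500 + 0.45·0.6500) ≈ 0.5042
After 'present': P(author J) = 0.85·0.5042 / (0.85·0.5042 + 0.45·0.4958) ≈ 0.6577

0.658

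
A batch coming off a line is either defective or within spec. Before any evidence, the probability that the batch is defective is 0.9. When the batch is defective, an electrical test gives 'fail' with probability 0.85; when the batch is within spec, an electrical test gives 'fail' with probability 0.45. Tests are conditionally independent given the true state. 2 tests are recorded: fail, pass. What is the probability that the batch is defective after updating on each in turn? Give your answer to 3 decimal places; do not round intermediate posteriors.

Apply Bayes' rule sequentially, carrying P(defective) forward.
After 'fail': P(defective) = 0.85·0.9000 / (0.85·0.9000 + 0.45·0.1000) ≈ 0.9444
After 'pass': P(defective) = 0.15·0.9444 / (0.15·0.9444 + 0.55·0.0556) ≈ 0.8226

0.823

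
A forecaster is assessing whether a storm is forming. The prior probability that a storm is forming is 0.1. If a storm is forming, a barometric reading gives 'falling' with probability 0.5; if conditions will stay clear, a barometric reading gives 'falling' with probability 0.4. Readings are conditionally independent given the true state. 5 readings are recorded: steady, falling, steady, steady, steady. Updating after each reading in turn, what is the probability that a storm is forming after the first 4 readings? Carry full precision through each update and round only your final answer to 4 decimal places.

0.0744

Apply Bayes' rule sequentially, carrying P(storm) forward.
After 'steady': P(storm) = 0.5·0.1000 / (0.5·0.1000 + 0.6·0.9000) ≈ 0.0847
After 'falling': P(storm) = 0.5·0.0847 / (0.5·0.0847 + 0.4·0.9153) ≈ 0.1037
After 'steady': P(storm) = 0.5·0.1037 / (0.5·0.1037 + 0.6·0.8963) ≈ 0.0880
After 'steady': P(storm) = 0.5·0.0880 / (0.5·0.0880 + 0.6·0.9120) ≈ 0.0744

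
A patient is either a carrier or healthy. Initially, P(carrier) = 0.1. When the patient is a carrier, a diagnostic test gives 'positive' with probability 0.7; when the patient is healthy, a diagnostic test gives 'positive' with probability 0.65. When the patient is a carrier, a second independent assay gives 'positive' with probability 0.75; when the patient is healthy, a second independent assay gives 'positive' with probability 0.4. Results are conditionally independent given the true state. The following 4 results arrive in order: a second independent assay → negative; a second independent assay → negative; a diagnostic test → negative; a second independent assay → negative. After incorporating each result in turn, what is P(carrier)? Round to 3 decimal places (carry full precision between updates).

After a second independent assay='negative': P(carrier) = 0.25·0.1000 / (0.25·0.1000 + 0.6·0.9000) ≈ 0.0442
After a second independent assay='negative': P(carrier) = 0.25·0.0442 / (0.25·0.0442 + 0.6·0.9558) ≈ 0.0189
After a diagnostic test='negative': P(carrier) = 0.3·0.0189 / (0.3·0.0189 + 0.35·0.9811) ≈ 0.0163
After a second independent assay='negative': P(carrier) = 0.25·0.0163 / (0.25·0.0163 + 0.6·0.9837) ≈ 0.0068

0.007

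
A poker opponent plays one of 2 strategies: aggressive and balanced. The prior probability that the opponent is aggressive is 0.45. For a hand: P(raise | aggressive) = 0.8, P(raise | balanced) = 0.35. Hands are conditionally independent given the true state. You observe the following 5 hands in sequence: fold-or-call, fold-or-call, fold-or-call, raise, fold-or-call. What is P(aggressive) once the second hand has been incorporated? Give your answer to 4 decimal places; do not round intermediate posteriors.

After 'fold-or-call': P(aggressive) = 0.2·0.4500 / (0.2·0.4500 + 0.65·0.5500) ≈ 0.2011
After 'fold-or-call': P(aggressive) = 0.2·0.2011 / (0.2·0.2011 + 0.65·0.7989) ≈ 0.0719

0.0719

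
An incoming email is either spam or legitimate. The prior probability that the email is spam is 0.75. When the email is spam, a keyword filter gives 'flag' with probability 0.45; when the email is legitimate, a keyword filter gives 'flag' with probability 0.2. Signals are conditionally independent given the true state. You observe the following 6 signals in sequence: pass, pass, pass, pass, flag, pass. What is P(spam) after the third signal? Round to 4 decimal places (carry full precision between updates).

Each posterior becomes the prior for the next update.
After 'pass': P(spam) = 0.55·0.7500 / (0.55·0.7500 + 0.8·0.2500) ≈ 0.6735
After 'pass': P(spam) = 0.55·0.6735 / (0.55·0.6735 + 0.8·0.3265) ≈ 0.5864
After 'pass': P(spam) = 0.55·0.5864 / (0.55·0.5864 + 0.8·0.4136) ≈ 0.4936

0.4936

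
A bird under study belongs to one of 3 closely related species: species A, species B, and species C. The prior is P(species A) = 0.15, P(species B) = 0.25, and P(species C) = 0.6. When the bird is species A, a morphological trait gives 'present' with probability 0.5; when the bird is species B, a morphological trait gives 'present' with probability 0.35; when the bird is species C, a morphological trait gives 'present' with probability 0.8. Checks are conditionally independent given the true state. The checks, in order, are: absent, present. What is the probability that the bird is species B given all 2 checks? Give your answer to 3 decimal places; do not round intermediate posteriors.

Apply Bayes' rule sequentially, carrying P(species B) forward.
After 'absent': normaliser = 0.5·0.1500 + 0.65·0.2500 + 0.2·0.6000; P(species A) ≈ 0.2098, P(species B) ≈ 0.4545, P(species C) ≈ 0.3357
After 'present': normaliser = 0.5·0.2098 + 0.35·0.4545 + 0.8·0.3357; P(species A) ≈ 0.1970, P(species B) ≈ 0.2988, P(species C) ≈ 0.5043

0.299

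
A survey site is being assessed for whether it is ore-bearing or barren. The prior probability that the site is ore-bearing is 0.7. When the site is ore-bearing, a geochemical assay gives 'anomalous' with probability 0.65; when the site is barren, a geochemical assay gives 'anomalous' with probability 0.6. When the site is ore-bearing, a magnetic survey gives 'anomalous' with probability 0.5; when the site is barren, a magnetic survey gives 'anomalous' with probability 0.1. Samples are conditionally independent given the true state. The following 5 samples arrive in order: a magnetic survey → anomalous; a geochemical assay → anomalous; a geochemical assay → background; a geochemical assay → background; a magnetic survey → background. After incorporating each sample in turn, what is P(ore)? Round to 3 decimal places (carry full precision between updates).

0.843

After a magnetic survey='anomalous': P(ore) = 0.5·0.7000 / (0.5·0.7000 + 0.1·0.3000) ≈ 0.9211
After a geochemical assay='anomalous': P(ore) = 0.65·0.9211 / (0.65·0.9211 + 0.6·0.0789) ≈ 0.9267
After a geochemical assay='background': P(ore) = 0.35·0.9267 / (0.35·0.9267 + 0.4·0.0733) ≈ 0.9171
After a geochemical assay='background': P(ore) = 0.35·0.9171 / (0.35·0.9171 + 0.4·0.0829) ≈ 0.9063
After a magnetic survey='background': P(ore) = 0.5·0.9063 / (0.5·0.9063 + 0.9·0.0937) ≈ 0.8432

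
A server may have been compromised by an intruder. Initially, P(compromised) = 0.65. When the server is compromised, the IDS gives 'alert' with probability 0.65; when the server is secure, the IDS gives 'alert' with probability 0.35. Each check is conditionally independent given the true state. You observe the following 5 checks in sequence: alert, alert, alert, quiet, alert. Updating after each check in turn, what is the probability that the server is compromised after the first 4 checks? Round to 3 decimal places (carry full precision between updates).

Each posterior becomes the prior for the next update.
After 'alert': P(compromised) = 0.65·0.6500 / (0.65·0.6500 + 0.35·0.3500) ≈ 0.7752
After 'alert': P(compromised) = 0.65·0.7752 / (0.65·0.7752 + 0.35·0.2248) ≈ 0.8650
After 'alert': P(compromised) = 0.65·0.8650 / (0.65·0.8650 + 0.35·0.1350) ≈ 0.9225
After 'quiet': P(compromised) = 0.35·0.9225 / (0.35·0.9225 + 0.65·0.0775) ≈ 0.8650

0.865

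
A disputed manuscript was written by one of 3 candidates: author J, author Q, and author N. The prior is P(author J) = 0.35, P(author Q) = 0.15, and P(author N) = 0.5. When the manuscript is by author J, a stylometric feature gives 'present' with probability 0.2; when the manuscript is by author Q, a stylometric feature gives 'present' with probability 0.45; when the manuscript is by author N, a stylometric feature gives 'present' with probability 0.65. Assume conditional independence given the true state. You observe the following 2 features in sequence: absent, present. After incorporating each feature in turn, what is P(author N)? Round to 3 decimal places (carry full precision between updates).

0.550

After 'absent': normaliser = 0.8·0.3500 + 0.55·0.1500 + 0.35·0.5000; P(author J) ≈ 0.5209, P(author Q) ≈ 0.1535, P(author N) ≈ 0.3256
After 'present': normaliser = 0.2·0.5209 + 0.45·0.1535 + 0.65·0.3256; P(author J) ≈ 0.2707, P(author Q) ≈ 0.1795, P(author N) ≈ 0.5498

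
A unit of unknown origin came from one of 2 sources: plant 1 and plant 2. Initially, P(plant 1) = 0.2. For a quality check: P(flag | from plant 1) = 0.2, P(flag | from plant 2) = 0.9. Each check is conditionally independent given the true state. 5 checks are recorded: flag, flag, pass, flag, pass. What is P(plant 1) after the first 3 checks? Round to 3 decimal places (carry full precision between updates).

Apply Bayes' rule sequentially, carrying P(plant 1) forward.
After 'flag': P(plant 1) = 0.2·0.2000 / (0.2·0.2000 + 0.9·0.8000) ≈ 0.0526
After 'flag': P(plant 1) = 0.2·0.0526 / (0.2·0.0526 + 0.9·0.9474) ≈ 0.0122
After 'pass': P(plant 1) = 0.8·0.0122 / (0.8·0.0122 + 0.1·0.9878) ≈ 0.0899

0.090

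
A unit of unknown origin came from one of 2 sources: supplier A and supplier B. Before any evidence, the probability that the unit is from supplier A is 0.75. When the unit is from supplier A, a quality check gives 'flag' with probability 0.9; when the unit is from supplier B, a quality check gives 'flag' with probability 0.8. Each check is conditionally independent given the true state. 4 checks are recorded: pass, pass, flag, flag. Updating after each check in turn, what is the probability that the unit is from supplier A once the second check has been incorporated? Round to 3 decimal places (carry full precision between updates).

Apply Bayes' rule sequentially, carrying P(supplier A) forward.
After 'pass': P(supplier A) = 0.1·0.7500 / (0.1·0.7500 + 0.2·0.2500) ≈ 0.6000
After 'pass': P(supplier A) = 0.1·0.6000 / (0.1·0.6000 + 0.2·0.4000) ≈ 0.4286

0.429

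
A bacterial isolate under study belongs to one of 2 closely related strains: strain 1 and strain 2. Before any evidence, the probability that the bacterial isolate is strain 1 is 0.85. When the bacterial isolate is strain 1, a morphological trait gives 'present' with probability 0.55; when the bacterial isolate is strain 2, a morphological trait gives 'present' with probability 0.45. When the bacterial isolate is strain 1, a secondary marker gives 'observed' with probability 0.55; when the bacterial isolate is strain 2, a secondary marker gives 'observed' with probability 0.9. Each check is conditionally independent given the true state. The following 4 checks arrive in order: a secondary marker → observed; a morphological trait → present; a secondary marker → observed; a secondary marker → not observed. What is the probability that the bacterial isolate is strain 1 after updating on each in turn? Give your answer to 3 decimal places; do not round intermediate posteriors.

0.921

Each posterior becomes the prior for the next update.
After a secondary marker='observed': P(strain 1) = 0.55·0.8500 / (0.55·0.8500 + 0.9·0.1500) ≈ 0.7759
After a morphological trait='present': P(strain 1) = 0.55·0.7759 / (0.55·0.7759 + 0.45·0.2241) ≈ 0.8089
After a secondary marker='observed': P(strain 1) = 0.55·0.8089 / (0.55·0.8089 + 0.9·0.1911) ≈ 0.7212
After a secondary marker='not observed': P(strain 1) = 0.45·0.7212 / (0.45·0.7212 + 0.1·0.2788) ≈ 0.9209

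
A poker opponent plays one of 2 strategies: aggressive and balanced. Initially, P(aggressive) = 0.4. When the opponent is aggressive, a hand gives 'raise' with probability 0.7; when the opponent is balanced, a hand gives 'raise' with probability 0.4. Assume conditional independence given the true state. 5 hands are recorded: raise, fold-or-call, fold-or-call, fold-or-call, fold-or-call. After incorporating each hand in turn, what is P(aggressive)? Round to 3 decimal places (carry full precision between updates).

0.068

Each posterior becomes the prior for the next update.
After 'raise': P(aggressive) = 0.7·0.4000 / (0.7·0.4000 + 0.4·0.6000) ≈ 0.5385
After 'fold-or-call': P(aggressive) = 0.3·0.5385 / (0.3·0.5385 + 0.6·0.4615) ≈ 0.3684
After 'fold-or-call': P(aggressive) = 0.3·0.3684 / (0.3·0.3684 + 0.6·0.6316) ≈ 0.2258
After 'fold-or-call': P(aggressive) = 0.3·0.2258 / (0.3·0.2258 + 0.6·0.7742) ≈ 0.1273
After 'fold-or-call': P(aggressive) = 0.3·0.1273 / (0.3·0.1273 + 0.6·0.8727) ≈ 0.0680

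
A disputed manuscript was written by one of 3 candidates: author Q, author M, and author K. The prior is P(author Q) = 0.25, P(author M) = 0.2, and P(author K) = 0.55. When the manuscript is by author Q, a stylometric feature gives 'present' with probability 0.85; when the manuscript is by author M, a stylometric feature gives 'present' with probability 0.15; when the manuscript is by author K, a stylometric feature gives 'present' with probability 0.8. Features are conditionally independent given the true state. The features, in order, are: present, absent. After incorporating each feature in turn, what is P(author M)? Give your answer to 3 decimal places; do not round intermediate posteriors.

0.175

After 'present': normaliser = 0.85·0.2500 + 0.15·0.2000 + 0.8·0.5500; P(author Q) ≈ 0.3114, P(author M) ≈ 0.0440, P(author K) ≈ 0.6447
After 'absent': normaliser = 0.15·0.3114 + 0.85·0.0440 + 0.2·0.6447; P(author Q) ≈ 0.2193, P(author M) ≈ 0.1754, P(author K) ≈ 0.6053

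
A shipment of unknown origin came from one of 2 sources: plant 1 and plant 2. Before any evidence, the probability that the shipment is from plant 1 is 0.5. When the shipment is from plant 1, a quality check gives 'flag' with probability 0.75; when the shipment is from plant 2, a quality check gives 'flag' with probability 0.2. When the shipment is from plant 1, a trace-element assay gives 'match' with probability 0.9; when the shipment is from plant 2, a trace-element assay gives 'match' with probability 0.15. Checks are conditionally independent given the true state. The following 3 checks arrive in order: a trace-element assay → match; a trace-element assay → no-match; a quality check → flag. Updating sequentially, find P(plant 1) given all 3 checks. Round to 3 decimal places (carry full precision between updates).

After a trace-element assay='match': P(plant 1) = 0.9·0.5000 / (0.9·0.5000 + 0.15·0.5000) ≈ 0.8571
After a trace-element assay='no-match': P(plant 1) = 0.1·0.8571 / (0.1·0.8571 + 0.85·0.1429) ≈ 0.4138
After a quality check='flag': P(plant 1) = 0.75·0.4138 / (0.75·0.4138 + 0.2·0.5862) ≈ 0.7258

0.726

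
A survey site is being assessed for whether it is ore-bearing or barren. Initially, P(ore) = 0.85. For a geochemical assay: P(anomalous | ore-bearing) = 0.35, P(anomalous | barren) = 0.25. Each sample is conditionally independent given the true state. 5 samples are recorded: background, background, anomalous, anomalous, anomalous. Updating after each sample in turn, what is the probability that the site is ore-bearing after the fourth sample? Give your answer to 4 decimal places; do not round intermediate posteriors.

0.8930

After 'background': P(ore) = 0.65·0.8500 / (0.65·0.8500 + 0.75·0.1500) ≈ 0.8308
After 'background': P(ore) = 0.65·0.8308 / (0.65·0.8308 + 0.75·0.1692) ≈ 0.8098
After 'anomalous': P(ore) = 0.35·0.8098 / (0.35·0.8098 + 0.25·0.1902) ≈ 0.8563
After 'anomalous': P(ore) = 0.35·0.8563 / (0.35·0.8563 + 0.25·0.1437) ≈ 0.8930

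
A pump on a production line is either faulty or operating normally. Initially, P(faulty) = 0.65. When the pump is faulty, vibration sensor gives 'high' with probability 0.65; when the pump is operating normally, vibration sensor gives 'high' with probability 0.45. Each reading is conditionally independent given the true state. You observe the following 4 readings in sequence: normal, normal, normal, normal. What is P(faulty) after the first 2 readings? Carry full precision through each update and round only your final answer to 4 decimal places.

After 'normal': P(faulty) = 0.35·0.6500 / (0.35·0.6500 + 0.55·0.3500) ≈ 0.5417
After 'normal': P(faulty) = 0.35·0.5417 / (0.35·0.5417 + 0.55·0.4583) ≈ 0.4292

0.4292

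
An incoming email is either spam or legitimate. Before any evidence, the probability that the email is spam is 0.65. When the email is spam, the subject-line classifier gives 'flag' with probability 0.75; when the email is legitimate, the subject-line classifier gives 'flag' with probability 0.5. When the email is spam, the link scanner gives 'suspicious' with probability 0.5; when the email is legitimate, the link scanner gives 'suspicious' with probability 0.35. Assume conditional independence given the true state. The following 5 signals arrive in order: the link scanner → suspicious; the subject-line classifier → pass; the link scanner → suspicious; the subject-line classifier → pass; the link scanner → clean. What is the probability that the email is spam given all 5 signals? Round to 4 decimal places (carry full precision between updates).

0.4216

Apply Bayes' rule sequentially, carrying P(spam) forward.
After the link scanner='suspicious': P(spam) = 0.5·0.6500 / (0.5·0.6500 + 0.35·0.3500) ≈ 0.7263
After the subject-line classifier='pass': P(spam) = 0.25·0.7263 / (0.25·0.7263 + 0.5·0.2737) ≈ 0.5702
After the link scanner='suspicious': P(spam) = 0.5·0.5702 / (0.5·0.5702 + 0.35·0.4298) ≈ 0.6546
After the subject-line classifier='pass': P(spam) = 0.25·0.6546 / (0.25·0.6546 + 0.5·0.3454) ≈ 0.4865
After the link scanner='clean': P(spam) = 0.5·0.4865 / (0.5·0.4865 + 0.65·0.5135) ≈ 0.4216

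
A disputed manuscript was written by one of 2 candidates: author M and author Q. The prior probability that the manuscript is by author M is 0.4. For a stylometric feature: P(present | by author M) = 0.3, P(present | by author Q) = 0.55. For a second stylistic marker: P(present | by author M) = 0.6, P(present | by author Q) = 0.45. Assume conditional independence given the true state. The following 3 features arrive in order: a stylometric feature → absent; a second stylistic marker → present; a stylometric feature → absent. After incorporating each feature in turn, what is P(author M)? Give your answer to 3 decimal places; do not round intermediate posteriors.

After a stylometric feature='absent': P(author M) = 0.7·0.4000 / (0.7·0.4000 + 0.45·0.6000) ≈ 0.5091
After a second stylistic marker='present': P(author M) = 0.6·0.5091 / (0.6·0.5091 + 0.45·0.4909) ≈ 0.5803
After a stylometric feature='absent': P(author M) = 0.7·0.5803 / (0.7·0.5803 + 0.45·0.4197) ≈ 0.6826

0.683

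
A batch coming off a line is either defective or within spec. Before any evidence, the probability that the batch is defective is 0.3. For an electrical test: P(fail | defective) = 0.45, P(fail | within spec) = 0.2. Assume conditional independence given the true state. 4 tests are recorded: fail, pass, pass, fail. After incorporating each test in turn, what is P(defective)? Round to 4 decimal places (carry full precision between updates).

0.5063

Apply Bayes' rule sequentially, carrying P(defective) forward.
After 'fail': P(defective) = 0.45·0.3000 / (0.45·0.3000 + 0.2·0.7000) ≈ 0.4909
After 'pass': P(defective) = 0.55·0.4909 / (0.55·0.4909 + 0.8·0.5091) ≈ 0.3987
After 'pass': P(defective) = 0.55·0.3987 / (0.55·0.3987 + 0.8·0.6013) ≈ 0.3131
After 'fail': P(defective) = 0.45·0.3131 / (0.45·0.3131 + 0.2·0.6869) ≈ 0.5063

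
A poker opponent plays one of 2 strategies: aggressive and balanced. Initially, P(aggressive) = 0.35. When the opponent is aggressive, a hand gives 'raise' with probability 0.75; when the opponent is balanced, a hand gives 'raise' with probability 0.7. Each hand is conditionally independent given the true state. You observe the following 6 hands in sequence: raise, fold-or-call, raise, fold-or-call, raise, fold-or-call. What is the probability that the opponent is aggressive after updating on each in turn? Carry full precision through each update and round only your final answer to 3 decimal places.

0.277

Each posterior becomes the prior for the next update.
After 'raise': P(aggressive) = 0.75·0.3500 / (0.75·0.3500 + 0.7·0.6500) ≈ 0.3659
After 'fold-or-call': P(aggressive) = 0.25·0.3659 / (0.25·0.3659 + 0.3·0.6341) ≈ 0.3247
After 'raise': P(aggressive) = 0.75·0.3247 / (0.75·0.3247 + 0.7·0.6753) ≈ 0.3400
After 'fold-or-call': P(aggressive) = 0.25·0.3400 / (0.25·0.3400 + 0.3·0.6600) ≈ 0.3003
After 'raise': P(aggressive) = 0.75·0.3003 / (0.75·0.3003 + 0.7·0.6997) ≈ 0.3150
After 'fold-or-call': P(aggressive) = 0.25·0.3150 / (0.25·0.3150 + 0.3·0.6850) ≈ 0.2771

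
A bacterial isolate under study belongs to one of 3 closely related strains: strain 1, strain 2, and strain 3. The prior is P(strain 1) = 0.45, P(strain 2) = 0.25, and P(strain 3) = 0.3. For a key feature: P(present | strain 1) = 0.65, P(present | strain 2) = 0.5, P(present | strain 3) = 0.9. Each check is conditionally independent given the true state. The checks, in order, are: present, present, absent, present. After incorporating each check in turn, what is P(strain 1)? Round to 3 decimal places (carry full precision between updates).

After 'present': normaliser = 0.65·0.4500 + 0.5·0.2500 + 0.9·0.3000; P(strain 1) ≈ 0.4255, P(strain 2) ≈ 0.1818, P(strain 3) ≈ 0.3927
After 'present': normaliser = 0.65·0.4255 + 0.5·0.1818 + 0.9·0.3927; P(strain 1) ≈ 0.3836, P(strain 2) ≈ 0.1261, P(strain 3) ≈ 0.4903
After 'absent': normaliser = 0.35·0.3836 + 0.5·0.1261 + 0.1·0.4903; P(strain 1) ≈ 0.5450, P(strain 2) ≈ 0.2560, P(strain 3) ≈ 0.1990
After 'present': normaliser = 0.65·0.5450 + 0.5·0.2560 + 0.9·0.1990; P(strain 1) ≈ 0.5357, P(strain 2) ≈ 0.1935, P(strain 3) ≈ 0.2708

0.536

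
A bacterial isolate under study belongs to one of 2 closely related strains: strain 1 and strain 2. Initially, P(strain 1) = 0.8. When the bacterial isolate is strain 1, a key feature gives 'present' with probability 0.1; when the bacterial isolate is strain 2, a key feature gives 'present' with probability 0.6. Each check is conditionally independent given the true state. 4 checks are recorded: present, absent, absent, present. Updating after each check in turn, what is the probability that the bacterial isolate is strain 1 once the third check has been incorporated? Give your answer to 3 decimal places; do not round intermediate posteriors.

Apply Bayes' rule sequentially, carrying P(strain 1) forward.
After 'present': P(strain 1) = 0.1·0.8000 / (0.1·0.8000 + 0.6·0.2000) ≈ 0.4000
After 'absent': P(strain 1) = 0.9·0.4000 / (0.9·0.4000 + 0.4·0.6000) ≈ 0.6000
After 'absent': P(strain 1) = 0.9·0.6000 / (0.9·0.6000 + 0.4·0.4000) ≈ 0.7714

0.771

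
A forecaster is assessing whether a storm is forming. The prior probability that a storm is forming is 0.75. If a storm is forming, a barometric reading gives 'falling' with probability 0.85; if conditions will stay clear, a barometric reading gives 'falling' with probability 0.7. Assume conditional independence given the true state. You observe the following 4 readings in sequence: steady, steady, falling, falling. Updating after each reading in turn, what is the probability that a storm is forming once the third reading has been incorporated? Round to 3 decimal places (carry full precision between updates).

0.477

Each posterior becomes the prior for the next update.
After 'steady': P(storm) = 0.15·0.7500 / (0.15·0.7500 + 0.3·0.2500) ≈ 0.6000
After 'steady': P(storm) = 0.15·0.6000 / (0.15·0.6000 + 0.3·0.4000) ≈ 0.4286
After 'falling': P(storm) = 0.85·0.4286 / (0.85·0.4286 + 0.7·0.5714) ≈ 0.4766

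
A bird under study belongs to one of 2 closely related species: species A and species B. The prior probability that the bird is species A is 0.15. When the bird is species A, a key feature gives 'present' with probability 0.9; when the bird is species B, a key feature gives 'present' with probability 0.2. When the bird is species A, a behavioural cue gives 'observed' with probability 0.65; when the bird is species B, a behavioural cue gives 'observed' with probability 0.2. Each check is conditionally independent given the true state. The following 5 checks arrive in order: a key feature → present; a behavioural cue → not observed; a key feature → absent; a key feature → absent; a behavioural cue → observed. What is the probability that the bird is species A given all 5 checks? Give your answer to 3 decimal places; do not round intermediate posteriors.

0.017

After a key feature='present': P(species A) = 0.9·0.1500 / (0.9·0.1500 + 0.2·0.8500) ≈ 0.4426
After a behavioural cue='not observed': P(species A) = 0.35·0.4426 / (0.35·0.4426 + 0.8·0.5574) ≈ 0.2578
After a key feature='absent': P(species A) = 0.1·0.2578 / (0.1·0.2578 + 0.8·0.7422) ≈ 0.0416
After a key feature='absent': P(species A) = 0.1·0.0416 / (0.1·0.0416 + 0.8·0.9584) ≈ 0.0054
After a behavioural cue='observed': P(species A) = 0.65·0.0054 / (0.65·0.0054 + 0.2·0.9946) ≈ 0.0173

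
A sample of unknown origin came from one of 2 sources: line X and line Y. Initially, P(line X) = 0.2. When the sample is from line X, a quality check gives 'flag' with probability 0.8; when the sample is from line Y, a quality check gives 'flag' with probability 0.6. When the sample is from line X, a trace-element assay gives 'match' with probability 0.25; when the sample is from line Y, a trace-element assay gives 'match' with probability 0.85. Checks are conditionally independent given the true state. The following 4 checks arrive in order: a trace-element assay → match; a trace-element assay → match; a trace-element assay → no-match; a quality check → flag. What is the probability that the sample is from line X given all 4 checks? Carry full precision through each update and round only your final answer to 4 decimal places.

After a trace-element assay='match': P(line X) = 0.25·0.2000 / (0.25·0.2000 + 0.85·0.8000) ≈ 0.0685
After a trace-element assay='match': P(line X) = 0.25·0.0685 / (0.25·0.0685 + 0.85·0.9315) ≈ 0.0212
After a trace-element assay='no-match': P(line X) = 0.75·0.0212 / (0.75·0.0212 + 0.15·0.9788) ≈ 0.0976
After a quality check='flag': P(line X) = 0.8·0.0976 / (0.8·0.0976 + 0.6·0.9024) ≈ 0.1260

0.1260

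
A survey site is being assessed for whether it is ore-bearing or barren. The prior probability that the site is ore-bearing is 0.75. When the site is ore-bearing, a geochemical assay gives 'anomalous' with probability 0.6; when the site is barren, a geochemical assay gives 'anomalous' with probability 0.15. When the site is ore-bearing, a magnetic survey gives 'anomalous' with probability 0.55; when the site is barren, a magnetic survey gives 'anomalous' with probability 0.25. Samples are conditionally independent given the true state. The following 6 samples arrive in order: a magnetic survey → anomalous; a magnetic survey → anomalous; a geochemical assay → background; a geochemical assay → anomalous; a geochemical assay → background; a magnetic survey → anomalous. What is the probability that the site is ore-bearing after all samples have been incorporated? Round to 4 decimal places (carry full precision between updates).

Apply Bayes' rule sequentially, carrying P(ore) forward.
After a magnetic survey='anomalous': P(ore) = 0.55·0.7500 / (0.55·0.7500 + 0.25·0.2500) ≈ 0.8684
After a magnetic survey='anomalous': P(ore) = 0.55·0.8684 / (0.55·0.8684 + 0.25·0.1316) ≈ 0.9356
After a geochemical assay='background': P(ore) = 0.4·0.9356 / (0.4·0.9356 + 0.85·0.0644) ≈ 0.8723
After a geochemical assay='anomalous': P(ore) = 0.6·0.8723 / (0.6·0.8723 + 0.15·0.1277) ≈ 0.9647
After a geochemical assay='background': P(ore) = 0.4·0.9647 / (0.4·0.9647 + 0.85·0.0353) ≈ 0.9279
After a magnetic survey='anomalous': P(ore) = 0.55·0.9279 / (0.55·0.9279 + 0.25·0.0721) ≈ 0.9659

0.9659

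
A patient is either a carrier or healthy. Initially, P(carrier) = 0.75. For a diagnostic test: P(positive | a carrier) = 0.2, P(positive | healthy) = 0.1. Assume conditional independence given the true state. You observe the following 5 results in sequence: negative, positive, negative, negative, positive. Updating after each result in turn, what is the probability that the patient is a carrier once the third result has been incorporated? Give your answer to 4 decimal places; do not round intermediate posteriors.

0.8258

Apply Bayes' rule sequentially, carrying P(carrier) forward.
After 'negative': P(carrier) = 0.8·0.7500 / (0.8·0.7500 + 0.9·0.2500) ≈ 0.7273
After 'positive': P(carrier) = 0.2·0.7273 / (0.2·0.7273 + 0.1·0.2727) ≈ 0.8421
After 'negative': P(carrier) = 0.8·0.8421 / (0.8·0.8421 + 0.9·0.1579) ≈ 0.8258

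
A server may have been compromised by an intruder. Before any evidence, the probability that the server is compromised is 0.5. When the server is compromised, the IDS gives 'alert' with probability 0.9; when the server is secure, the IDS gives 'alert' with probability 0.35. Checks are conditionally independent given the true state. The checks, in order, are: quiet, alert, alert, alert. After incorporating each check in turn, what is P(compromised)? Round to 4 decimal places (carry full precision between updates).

After 'quiet': P(compromised) = 0.1·0.5000 / (0.1·0.5000 + 0.65·0.5000) ≈ 0.1333
After 'alert': P(compromised) = 0.9·0.1333 / (0.9·0.1333 + 0.35·0.8667) ≈ 0.2835
After 'alert': P(compromised) = 0.9·0.2835 / (0.9·0.2835 + 0.35·0.7165) ≈ 0.5043
After 'alert': P(compromised) = 0.9·0.5043 / (0.9·0.5043 + 0.35·0.4957) ≈ 0.7234

0.7234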